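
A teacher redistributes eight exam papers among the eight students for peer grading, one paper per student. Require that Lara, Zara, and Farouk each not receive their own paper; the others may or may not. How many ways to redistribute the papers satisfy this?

Let A_j be the event that the j-th constrained one is fixed. By inclusion-exclusion over the 3 events:
Σ_{j=0}^{3} (-1)^j C(3,j)(8-j)!
= C(3,0)·8! - C(3,1)·7! + C(3,2)·6! - C(3,3)·5!
= 40320 - 15120 + 2160 - 120
= 27240

27240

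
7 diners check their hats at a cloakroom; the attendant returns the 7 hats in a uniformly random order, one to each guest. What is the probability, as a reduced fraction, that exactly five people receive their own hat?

Favorable outcomes: C(7,5)·!2 = 21·1 = 21.
Total outcomes: 7! = 5040.
Probability = 21/5040 = 1/240.

1/240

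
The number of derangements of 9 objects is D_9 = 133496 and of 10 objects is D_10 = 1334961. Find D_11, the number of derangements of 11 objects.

14684570

D_11 = (11-1)·(D_10 + D_9) = 10·(1334961 + 133496) = 10·1468457 = 14684570.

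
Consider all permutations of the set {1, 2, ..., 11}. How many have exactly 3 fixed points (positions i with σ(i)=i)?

2447445

Choose which 3 of the 11 are fixed: C(11,3) = 165.
The remaining 8 must be deranged: !8 = 14833.
Total: 165 × 14833 = 2447445.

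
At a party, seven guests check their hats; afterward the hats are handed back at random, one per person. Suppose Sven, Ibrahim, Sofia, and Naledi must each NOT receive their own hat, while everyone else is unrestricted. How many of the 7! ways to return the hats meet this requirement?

Let A_j be the event that the j-th constrained one is fixed. By inclusion-exclusion over the 4 events:
Σ_{j=0}^{4} (-1)^j C(4,j)(7-j)!
= C(4,0)·7! - C(4,1)·6! + C(4,2)·5! - C(4,3)·4! + C(4,4)·3!
= 5040 - 2880 + 720 - 96 + 6
= 2790

2790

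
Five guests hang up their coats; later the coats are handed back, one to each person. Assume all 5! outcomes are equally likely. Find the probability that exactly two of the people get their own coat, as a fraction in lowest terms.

1/6

Favorable outcomes: C(5,2)·!3 = 10·2 = 20.
Total outcomes: 5! = 120.
Probability = 20/120 = 1/6.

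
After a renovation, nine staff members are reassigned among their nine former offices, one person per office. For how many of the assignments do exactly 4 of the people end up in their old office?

5544

Choose which 4 of the 9 are fixed: C(9,4) = 126.
The other 5 form a derangement: !5 = 44.
Total: 126 × 44 = 5544.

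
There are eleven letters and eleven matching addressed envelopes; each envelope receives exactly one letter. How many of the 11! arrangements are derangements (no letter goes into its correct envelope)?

The number of derangements of 11 is !11 = Σ_{k=0}^{11} (-1)^k·11!/k!
= 11! - 11!/1! + 11!/2! - 11!/3! + 11!/4! - 11!/5! + 11!/6! - 11!/7! + 11!/8! - 11!/9! + 11!/10! - 11!/11!
= 39916800 - 39916800 + 19958400 - 6652800 + 1663200 - 332640 + 55440 - 7920 + 990 - 110 + 11 - 1
= 14684570

14684570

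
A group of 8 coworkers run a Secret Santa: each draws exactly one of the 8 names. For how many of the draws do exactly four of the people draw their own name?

630

Pick the 4 fixed positions: C(8,4) = 70 ways.
The remaining 4 must be deranged: !4 = 9.
Total: 70 × 9 = 630.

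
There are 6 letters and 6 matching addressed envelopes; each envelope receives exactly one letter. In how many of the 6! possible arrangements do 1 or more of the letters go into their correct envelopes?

# with exactly i fixed is C(6,i)·!(6-i); sum over i=1..6:
  i=1: C(6,1)·!5 = 6·44 = 264
  i=2: C(6,2)·!4 = 15·9 = 135
  i=3: C(6,3)·!3 = 20·2 = 40
  i=4: C(6,4)·!2 = 15·1 = 15
  i=5: C(6,5)·!1 = 6·0 = 0
  i=6: C(6,6)·!0 = 1·1 = 1
Total = 455.

455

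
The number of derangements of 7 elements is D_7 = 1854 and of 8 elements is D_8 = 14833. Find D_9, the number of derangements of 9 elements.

133496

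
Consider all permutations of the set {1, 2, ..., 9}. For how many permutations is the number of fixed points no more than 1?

266993

Sum C(9,i)·!(9-i) for i = 0..1:
  i=0: C(9,0)·!9 = 1·133496 = 133496
  i=1: C(9,1)·!8 = 9·14833 = 133497
Total = 266993.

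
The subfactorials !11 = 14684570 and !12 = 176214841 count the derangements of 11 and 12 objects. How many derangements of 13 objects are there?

!13 = (13-1)·(!12 + !11) = 12·(176214841 + 14684570) = 12·190899411 = 2290792932.

2290792932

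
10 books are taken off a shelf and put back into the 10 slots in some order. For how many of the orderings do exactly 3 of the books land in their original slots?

222480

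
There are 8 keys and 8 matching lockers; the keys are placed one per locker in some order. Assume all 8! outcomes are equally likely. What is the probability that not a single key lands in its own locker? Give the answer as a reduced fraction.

2119/5760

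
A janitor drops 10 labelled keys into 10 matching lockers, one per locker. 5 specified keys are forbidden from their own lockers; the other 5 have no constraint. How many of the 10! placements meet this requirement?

2170680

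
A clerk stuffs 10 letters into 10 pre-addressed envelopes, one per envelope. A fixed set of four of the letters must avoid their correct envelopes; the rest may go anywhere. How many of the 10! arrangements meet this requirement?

Let A_j be the event that the j-th constrained one is fixed. By inclusion-exclusion over the 4 events:
Σ_{j=0}^{4} (-1)^j C(4,j)(10-j)!
= C(4,0)·10! - C(4,1)·9! + C(4,2)·8! - C(4,3)·7! + C(4,4)·6!
= 3628800 - 1451520 + 241920 - 20160 + 720
= 2399760

2399760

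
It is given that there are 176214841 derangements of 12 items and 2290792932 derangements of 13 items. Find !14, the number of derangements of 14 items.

32071101049

!14 = (14-1)·(!13 + !12) = 13·(2290792932 + 176214841) = 13·2467007773 = 32071101049.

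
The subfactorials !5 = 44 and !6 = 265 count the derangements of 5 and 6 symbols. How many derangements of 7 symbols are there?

1854

!7 = (7-1)·(!6 + !5) = 6·(265 + 44) = 6·309 = 1854.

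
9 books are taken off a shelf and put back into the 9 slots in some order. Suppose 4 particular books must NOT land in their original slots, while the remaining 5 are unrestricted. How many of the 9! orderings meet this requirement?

229080

Inclusion-exclusion on the 4 forbidden self-matches:
Σ_{j=0}^{4} (-1)^j C(4,j)(9-j)!
= C(4,0)·9! - C(4,1)·8! + C(4,2)·7! - C(4,3)·6! + C(4,4)·5!
= 362880 - 161280 + 30240 - 2880 + 120
= 229080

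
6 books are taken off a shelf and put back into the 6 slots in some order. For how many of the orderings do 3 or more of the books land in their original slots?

56

# with exactly i fixed is C(6,i)·!(6-i); sum over i=3..6:
  i=3: C(6,3)·!3 = 20·2 = 40
  i=4: C(6,4)·!2 = 15·1 = 15
  i=5: C(6,5)·!1 = 6·0 = 0
  i=6: C(6,6)·!0 = 1·1 = 1
Total = 56.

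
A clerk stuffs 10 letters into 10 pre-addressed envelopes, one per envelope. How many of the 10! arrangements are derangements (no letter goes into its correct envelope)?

By inclusion-exclusion, !10 = Σ (-1)^k · 10!/k! for k=0..10
= 10! - 10!/1! + 10!/2! - 10!/3! + 10!/4! - 10!/5! + 10!/6! - 10!/7! + 10!/8! - 10!/9! + 10!/10!
= 3628800 - 3628800 + 1814400 - 604800 + 151200 - 30240 + 5040 - 720 + 90 - 10 + 1
= 1334961

1334961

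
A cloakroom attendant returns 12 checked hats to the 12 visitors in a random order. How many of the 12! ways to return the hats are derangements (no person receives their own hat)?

176214841

Recurrence: !12 = 11·(!11 + !10).
!12 = 11·(14684570 + 1334961) = 11·16019531 = 176214841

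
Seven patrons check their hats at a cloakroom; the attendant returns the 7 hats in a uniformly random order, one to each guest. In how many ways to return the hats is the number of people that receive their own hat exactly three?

315

Pick the 3 fixed positions: C(7,3) = 35 ways.
The other 4 form a derangement: !4 = 9.
Total: 35 × 9 = 315.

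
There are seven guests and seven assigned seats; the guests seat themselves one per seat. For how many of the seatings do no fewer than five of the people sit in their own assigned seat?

22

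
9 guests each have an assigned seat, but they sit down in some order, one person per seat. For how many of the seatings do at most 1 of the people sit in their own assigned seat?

266993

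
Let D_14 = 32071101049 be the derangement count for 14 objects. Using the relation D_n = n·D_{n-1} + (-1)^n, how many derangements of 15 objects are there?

481066515734

D_15 = 15·32071101049 - 1 = 481066515734.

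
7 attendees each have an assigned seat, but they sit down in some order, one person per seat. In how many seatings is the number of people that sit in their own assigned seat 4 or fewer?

5018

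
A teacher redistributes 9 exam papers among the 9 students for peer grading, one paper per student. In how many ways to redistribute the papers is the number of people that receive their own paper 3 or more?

29143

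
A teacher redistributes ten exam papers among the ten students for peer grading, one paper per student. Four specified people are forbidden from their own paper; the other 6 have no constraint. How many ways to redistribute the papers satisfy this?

Let A_j be the event that the j-th constrained one is fixed. By inclusion-exclusion over the 4 events:
Σ_{j=0}^{4} (-1)^j C(4,j)(10-j)!
= C(4,0)·10! - C(4,1)·9! + C(4,2)·8! - C(4,3)·7! + C(4,4)·6!
= 3628800 - 1451520 + 241920 - 20160 + 720
= 2399760

2399760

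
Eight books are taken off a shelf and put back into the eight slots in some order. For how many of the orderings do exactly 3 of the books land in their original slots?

Choose which 3 of the 8 are fixed: C(8,3) = 56.
The remaining 5 must be deranged: !5 = 44.
Total: 56 × 44 = 2464.

2464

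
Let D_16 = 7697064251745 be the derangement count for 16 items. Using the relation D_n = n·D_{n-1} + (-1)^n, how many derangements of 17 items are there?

D_17 = 17·7697064251745 - 1 = 130850092279664.

130850092279664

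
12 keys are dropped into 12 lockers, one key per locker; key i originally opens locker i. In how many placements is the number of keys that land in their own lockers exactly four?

7342335

Pick the 4 fixed positions: C(12,4) = 495 ways.
The remaining 8 must be deranged: !8 = 14833.
Total: 495 × 14833 = 7342335.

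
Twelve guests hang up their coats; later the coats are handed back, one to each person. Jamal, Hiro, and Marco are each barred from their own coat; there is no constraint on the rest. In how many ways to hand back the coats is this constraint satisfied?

369774720

Inclusion-exclusion on the 3 forbidden self-matches:
Σ_{j=0}^{3} (-1)^j C(3,j)(12-j)!
= C(3,0)·12! - C(3,1)·11! + C(3,2)·10! - C(3,3)·9!
= 479001600 - 119750400 + 10886400 - 362880
= 369774720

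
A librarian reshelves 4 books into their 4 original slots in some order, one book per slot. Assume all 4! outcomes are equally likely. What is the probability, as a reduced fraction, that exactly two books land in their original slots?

1/4

Favorable outcomes: C(4,2)·!2 = 6·1 = 6.
Total outcomes: 4! = 24.
Probability = 6/24 = 1/4.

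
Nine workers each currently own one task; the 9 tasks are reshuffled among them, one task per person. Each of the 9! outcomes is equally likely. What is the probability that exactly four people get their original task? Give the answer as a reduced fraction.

11/720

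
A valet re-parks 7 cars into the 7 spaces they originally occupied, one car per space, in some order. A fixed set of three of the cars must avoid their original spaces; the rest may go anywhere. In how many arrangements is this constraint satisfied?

Inclusion-exclusion on the 3 forbidden self-matches:
Σ_{j=0}^{3} (-1)^j C(3,j)(7-j)!
= C(3,0)·7! - C(3,1)·6! + C(3,2)·5! - C(3,3)·4!
= 5040 - 2160 + 360 - 24
= 3216

3216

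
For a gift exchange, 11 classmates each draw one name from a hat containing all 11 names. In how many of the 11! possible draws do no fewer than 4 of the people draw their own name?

# with exactly i fixed is C(11,i)·!(11-i); sum over i=4..11:
  i=4: C(11,4)·!7 = 330·1854 = 611820
  i=5: C(11,5)·!6 = 462·265 = 122430
  i=6: C(11,6)·!5 = 462·44 = 20328
  i=7: C(11,7)·!4 = 330·9 = 2970
  i=8: C(11,8)·!3 = 165·2 = 330
  i=9: C(11,9)·!2 = 55·1 = 55
  i=10: C(11,10)·!1 = 11·0 = 0
  i=11: C(11,11)·!0 = 1·1 = 1
Total = 757934.

757934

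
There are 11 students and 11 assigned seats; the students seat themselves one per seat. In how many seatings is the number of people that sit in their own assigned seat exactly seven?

2970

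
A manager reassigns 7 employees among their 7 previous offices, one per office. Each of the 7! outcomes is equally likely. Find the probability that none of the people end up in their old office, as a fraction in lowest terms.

103/280

Favorable outcomes: !7 = 1854.
Total outcomes: 7! = 5040.
Probability = 1854/5040 = 103/280.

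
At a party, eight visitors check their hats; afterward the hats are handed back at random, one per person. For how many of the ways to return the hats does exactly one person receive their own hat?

Pick the single fixed position: C(8,1) = 8 ways.
The other 7 form a derangement: !7 = 1854.
Total: 8 × 1854 = 14832.

14832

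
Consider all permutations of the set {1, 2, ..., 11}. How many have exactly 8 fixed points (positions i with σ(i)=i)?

330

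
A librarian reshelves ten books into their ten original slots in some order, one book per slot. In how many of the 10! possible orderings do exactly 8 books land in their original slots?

Choose which 8 of the 10 are fixed: C(10,8) = 45.
The other 2 form a derangement: !2 = 1.
Total: 45 × 1 = 45.

45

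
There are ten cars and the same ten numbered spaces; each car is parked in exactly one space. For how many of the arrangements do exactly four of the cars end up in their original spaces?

Pick the 4 fixed positions: C(10,4) = 210 ways.
The remaining 6 must be deranged: !6 = 265.
Total: 210 × 265 = 55650.

55650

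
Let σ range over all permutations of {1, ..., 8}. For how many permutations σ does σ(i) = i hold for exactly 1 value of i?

14832

Pick the single fixed position: C(8,1) = 8 ways.
The other 7 form a derangement: !7 = 1854.
Total: 8 × 1854 = 14832.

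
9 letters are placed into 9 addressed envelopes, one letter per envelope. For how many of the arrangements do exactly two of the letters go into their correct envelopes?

Choose which 2 of the 9 are fixed: C(9,2) = 36.
The remaining 7 must be deranged: !7 = 1854.
Total: 36 × 1854 = 66744.

66744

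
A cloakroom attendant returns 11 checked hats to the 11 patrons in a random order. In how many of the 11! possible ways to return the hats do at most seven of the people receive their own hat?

# with exactly i fixed is C(11,i)·!(11-i); sum over i=0..7:
  i=0: C(11,0)·!11 = 1·14684570 = 14684570
  i=1: C(11,1)·!10 = 11·1334961 = 14684571
  i=2: C(11,2)·!9 = 55·133496 = 7342280
  i=3: C(11,3)·!8 = 165·14833 = 2447445
  i=4: C(11,4)·!7 = 330·1854 = 611820
  i=5: C(11,5)·!6 = 462·265 = 122430
  i=6: C(11,6)·!5 = 462·44 = 20328
  i=7: C(11,7)·!4 = 330·9 = 2970
Total = 39916414.

39916414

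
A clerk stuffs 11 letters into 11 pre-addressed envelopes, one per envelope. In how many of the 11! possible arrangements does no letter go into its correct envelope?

14684570

By inclusion-exclusion, !11 = Σ (-1)^k · 11!/k! for k=0..11
= 11! - 11!/1! + 11!/2! - 11!/3! + 11!/4! - 11!/5! + 11!/6! - 11!/7! + 11!/8! - 11!/9! + 11!/10! - 11!/11!
= 39916800 - 39916800 + 19958400 - 6652800 + 1663200 - 332640 + 55440 - 7920 + 990 - 110 + 11 - 1
= 14684570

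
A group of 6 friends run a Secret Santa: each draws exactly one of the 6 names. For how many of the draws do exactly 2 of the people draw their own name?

Choose which 2 of the 6 are fixed: C(6,2) = 15.
The other 4 form a derangement: !4 = 9.
Total: 15 × 9 = 135.

135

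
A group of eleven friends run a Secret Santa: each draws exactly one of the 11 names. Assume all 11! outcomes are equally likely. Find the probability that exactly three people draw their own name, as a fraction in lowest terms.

Favorable outcomes: C(11,3)·!8 = 165·14833 = 2447445.
Total outcomes: 11! = 39916800.
Probability = 2447445/39916800 = 2119/34560.

2119/34560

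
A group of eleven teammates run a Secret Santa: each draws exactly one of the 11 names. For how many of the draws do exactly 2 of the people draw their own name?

7342280

Choose which 2 of the 11 are fixed: C(11,2) = 55.
The other 9 form a derangement: !9 = 133496.
Total: 55 × 133496 = 7342280.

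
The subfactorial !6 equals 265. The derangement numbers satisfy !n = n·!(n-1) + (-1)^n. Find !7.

1854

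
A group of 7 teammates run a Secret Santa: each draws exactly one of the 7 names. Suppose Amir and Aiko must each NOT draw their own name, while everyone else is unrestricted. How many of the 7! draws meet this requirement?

Let A_j be the event that the j-th constrained one is fixed. By inclusion-exclusion over the 2 events:
Σ_{j=0}^{2} (-1)^j C(2,j)(7-j)!
= C(2,0)·7! - C(2,1)·6! + C(2,2)·5!
= 5040 - 1440 + 120
= 3720

3720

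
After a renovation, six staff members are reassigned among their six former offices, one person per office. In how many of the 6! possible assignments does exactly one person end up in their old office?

Choose which one of the 6 is fixed: C(6,1) = 6.
The other 5 form a derangement: !5 = 44.
Total: 6 × 44 = 264.

264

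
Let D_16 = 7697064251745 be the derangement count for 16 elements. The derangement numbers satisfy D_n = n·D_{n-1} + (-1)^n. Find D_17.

130850092279664

D_17 = 17·7697064251745 - 1 = 130850092279664.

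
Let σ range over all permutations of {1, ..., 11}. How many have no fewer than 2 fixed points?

10547659

Sum C(11,i)·!(11-i) for i = 2..11:
  i=2: C(11,2)·!9 = 55·133496 = 7342280
  i=3: C(11,3)·!8 = 165·14833 = 2447445
  i=4: C(11,4)·!7 = 330·1854 = 611820
  i=5: C(11,5)·!6 = 462·265 = 122430
  i=6: C(11,6)·!5 = 462·44 = 20328
  i=7: C(11,7)·!4 = 330·9 = 2970
  i=8: C(11,8)·!3 = 165·2 = 330
  i=9: C(11,9)·!2 = 55·1 = 55
  i=10: C(11,10)·!1 = 11·0 = 0
  i=11: C(11,11)·!0 = 1·1 = 1
Total = 10547659.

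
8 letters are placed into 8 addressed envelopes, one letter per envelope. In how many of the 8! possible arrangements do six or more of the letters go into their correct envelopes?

# with exactly i fixed is C(8,i)·!(8-i); sum over i=6..8:
  i=6: C(8,6)·!2 = 28·1 = 28
  i=7: C(8,7)·!1 = 8·0 = 0
  i=8: C(8,8)·!0 = 1·1 = 1
Total = 29.

29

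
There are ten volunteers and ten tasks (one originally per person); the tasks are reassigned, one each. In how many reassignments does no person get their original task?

1334961

Use !n = n·!(n-1) + (-1)^n.
!10 = 10·133496 + 1 = 1334961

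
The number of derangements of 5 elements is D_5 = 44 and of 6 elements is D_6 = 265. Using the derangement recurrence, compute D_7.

D_7 = (7-1)·(D_6 + D_5) = 6·(265 + 44) = 6·309 = 1854.

1854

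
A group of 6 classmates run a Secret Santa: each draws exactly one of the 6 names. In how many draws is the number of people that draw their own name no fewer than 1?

455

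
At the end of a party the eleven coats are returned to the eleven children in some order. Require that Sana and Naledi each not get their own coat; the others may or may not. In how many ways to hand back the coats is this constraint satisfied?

33022080

Let A_j be the event that the j-th constrained one is fixed. By inclusion-exclusion over the 2 events:
Σ_{j=0}^{2} (-1)^j C(2,j)(11-j)!
= C(2,0)·11! - C(2,1)·10! + C(2,2)·9!
= 39916800 - 7257600 + 362880
= 33022080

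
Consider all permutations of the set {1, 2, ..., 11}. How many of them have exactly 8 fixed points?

330

Choose which 8 of the 11 are fixed: C(11,8) = 165.
The remaining 3 must be deranged: !3 = 2.
Total: 165 × 2 = 330.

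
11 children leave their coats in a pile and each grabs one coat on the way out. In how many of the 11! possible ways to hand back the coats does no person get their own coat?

14684570

!11 is the nearest integer to 11!/e.
11! = 39916800, and 39916800/e ≈ 14684570.08, so !11 = 14684570.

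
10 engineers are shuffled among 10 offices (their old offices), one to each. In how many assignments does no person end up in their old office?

1334961

Use !n = (n-1)(!(n-1) + !(n-2)).
!10 = 9·(133496 + 14833) = 9·148329 = 1334961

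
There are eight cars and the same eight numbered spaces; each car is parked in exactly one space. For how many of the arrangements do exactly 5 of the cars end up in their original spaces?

Choose which 5 of the 8 are fixed: C(8,5) = 56.
The other 3 form a derangement: !3 = 2.
Total: 56 × 2 = 112.

112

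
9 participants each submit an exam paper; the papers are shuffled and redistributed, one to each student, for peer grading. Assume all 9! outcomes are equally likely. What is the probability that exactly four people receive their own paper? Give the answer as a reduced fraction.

11/720

Favorable outcomes: C(9,4)·!5 = 126·44 = 5544.
Total outcomes: 9! = 362880.
Probability = 5544/362880 = 11/720.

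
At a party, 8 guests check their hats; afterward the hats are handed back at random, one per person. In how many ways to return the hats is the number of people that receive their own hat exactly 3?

2464

Choose which 3 of the 8 are fixed: C(8,3) = 56.
The remaining 5 must be deranged: !5 = 44.
Total: 56 × 44 = 2464.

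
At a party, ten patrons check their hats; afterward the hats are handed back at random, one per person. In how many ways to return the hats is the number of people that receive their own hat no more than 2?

# with exactly i fixed is C(10,i)·!(10-i); sum over i=0..2:
  i=0: C(10,0)·!10 = 1·1334961 = 1334961
  i=1: C(10,1)·!9 = 10·133496 = 1334960
  i=2: C(10,2)·!8 = 45·14833 = 667485
Total = 3337406.

3337406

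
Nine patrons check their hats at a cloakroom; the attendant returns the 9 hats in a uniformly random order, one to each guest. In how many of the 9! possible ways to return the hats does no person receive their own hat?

The number of derangements of 9 is !9 = Σ_{k=0}^{9} (-1)^k·9!/k!
= 9! - 9!/1! + 9!/2! - 9!/3! + 9!/4! - 9!/5! + 9!/6! - 9!/7! + 9!/8! - 9!/9!
= 362880 - 362880 + 181440 - 60480 + 15120 - 3024 + 504 - 72 + 9 - 1
= 133496

133496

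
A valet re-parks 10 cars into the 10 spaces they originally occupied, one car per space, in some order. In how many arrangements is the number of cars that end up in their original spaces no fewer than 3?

291394

# with exactly i fixed is C(10,i)·!(10-i); sum over i=3..10:
  i=3: C(10,3)·!7 = 120·1854 = 222480
  i=4: C(10,4)·!6 = 210·265 = 55650
  i=5: C(10,5)·!5 = 252·44 = 11088
  i=6: C(10,6)·!4 = 210·9 = 1890
  i=7: C(10,7)·!3 = 120·2 = 240
  i=8: C(10,8)·!2 = 45·1 = 45
  i=9: C(10,9)·!1 = 10·0 = 0
  i=10: C(10,10)·!0 = 1·1 = 1
Total = 291394.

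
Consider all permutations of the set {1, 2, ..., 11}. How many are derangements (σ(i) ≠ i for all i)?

The subfactorial !11 = [11!/e] (nearest integer).
11! = 39916800, and 39916800/e ≈ 14684570.08, so !11 = 14684570.

14684570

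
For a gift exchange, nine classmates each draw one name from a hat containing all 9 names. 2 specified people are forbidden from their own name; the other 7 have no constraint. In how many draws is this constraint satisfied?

287280

Inclusion-exclusion on the 2 forbidden self-matches:
Σ_{j=0}^{2} (-1)^j C(2,j)(9-j)!
= C(2,0)·9! - C(2,1)·8! + C(2,2)·7!
= 362880 - 80640 + 5040
= 287280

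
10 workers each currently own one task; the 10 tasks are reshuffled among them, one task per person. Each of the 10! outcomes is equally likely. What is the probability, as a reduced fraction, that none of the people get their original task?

16481/44800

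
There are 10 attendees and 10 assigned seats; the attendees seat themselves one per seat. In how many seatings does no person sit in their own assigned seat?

!10 = 10! · Σ_{k=0}^{10} (-1)^k/k!
= 10! - 10!/1! + 10!/2! - 10!/3! + 10!/4! - 10!/5! + 10!/6! - 10!/7! + 10!/8! - 10!/9! + 10!/10!
= 3628800 - 3628800 + 1814400 - 604800 + 151200 - 30240 + 5040 - 720 + 90 - 10 + 1
= 1334961

1334961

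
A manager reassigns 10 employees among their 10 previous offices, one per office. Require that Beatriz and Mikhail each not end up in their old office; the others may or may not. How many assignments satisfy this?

2943360

Let A_j be the event that the j-th constrained one is fixed. By inclusion-exclusion over the 2 events:
Σ_{j=0}^{2} (-1)^j C(2,j)(10-j)!
= C(2,0)·10! - C(2,1)·9! + C(2,2)·8!
= 3628800 - 725760 + 40320
= 2943360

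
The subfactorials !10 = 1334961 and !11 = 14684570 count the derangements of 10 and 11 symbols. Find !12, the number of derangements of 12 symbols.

176214841

!12 = (12-1)·(!11 + !10) = 11·(14684570 + 1334961) = 11·16019531 = 176214841.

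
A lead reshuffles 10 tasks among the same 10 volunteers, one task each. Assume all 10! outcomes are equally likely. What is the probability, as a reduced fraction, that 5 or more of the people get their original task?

829/226800

Favorable outcomes: Σ_{i≥5} C(10,i)·!(10-i) = 252·44 + 210·9 + 120·2 + 45·1 + 10·0 + 1·1 = 13264.
Total outcomes: 10! = 3628800.
Probability = 13264/3628800 = 829/226800.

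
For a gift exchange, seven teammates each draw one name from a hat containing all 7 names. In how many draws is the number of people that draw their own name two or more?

1331

Sum C(7,i)·!(7-i) for i = 2..7:
  i=2: C(7,2)·!5 = 21·44 = 924
  i=3: C(7,3)·!4 = 35·9 = 315
  i=4: C(7,4)·!3 = 35·2 = 70
  i=5: C(7,5)·!2 = 21·1 = 21
  i=6: C(7,6)·!1 = 7·0 = 0
  i=7: C(7,7)·!0 = 1·1 = 1
Total = 1331.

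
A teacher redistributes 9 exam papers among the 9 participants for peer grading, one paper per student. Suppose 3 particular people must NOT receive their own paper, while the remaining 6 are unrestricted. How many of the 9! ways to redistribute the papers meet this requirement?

Inclusion-exclusion on the 3 forbidden self-matches:
Σ_{j=0}^{3} (-1)^j C(3,j)(9-j)!
= C(3,0)·9! - C(3,1)·8! + C(3,2)·7! - C(3,3)·6!
= 362880 - 120960 + 15120 - 720
= 256320

256320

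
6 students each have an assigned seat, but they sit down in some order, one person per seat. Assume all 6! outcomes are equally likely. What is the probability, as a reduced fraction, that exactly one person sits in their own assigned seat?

Favorable outcomes: C(6,1)·!5 = 6·44 = 264.
Total outcomes: 6! = 720.
Probability = 264/720 = 11/30.

11/30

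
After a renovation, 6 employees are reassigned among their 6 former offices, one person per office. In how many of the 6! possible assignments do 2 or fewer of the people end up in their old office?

664

# with exactly i fixed is C(6,i)·!(6-i); sum over i=0..2:
  i=0: C(6,0)·!6 = 1·265 = 265
  i=1: C(6,1)·!5 = 6·44 = 264
  i=2: C(6,2)·!4 = 15·9 = 135
Total = 664.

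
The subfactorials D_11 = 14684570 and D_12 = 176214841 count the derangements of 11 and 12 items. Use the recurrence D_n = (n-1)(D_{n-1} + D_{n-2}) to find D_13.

D_13 = (13-1)·(D_12 + D_11) = 12·(176214841 + 14684570) = 12·190899411 = 2290792932.

2290792932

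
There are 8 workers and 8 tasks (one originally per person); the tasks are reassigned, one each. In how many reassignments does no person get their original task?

14833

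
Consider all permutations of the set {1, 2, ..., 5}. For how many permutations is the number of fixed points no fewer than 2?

# with exactly i fixed is C(5,i)·!(5-i); sum over i=2..5:
  i=2: C(5,2)·!3 = 10·2 = 20
  i=3: C(5,3)·!2 = 10·1 = 10
  i=4: C(5,4)·!1 = 5·0 = 0
  i=5: C(5,5)·!0 = 1·1 = 1
Total = 31.

31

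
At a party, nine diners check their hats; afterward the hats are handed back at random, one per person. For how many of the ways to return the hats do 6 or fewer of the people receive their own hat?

362843

Sum C(9,i)·!(9-i) for i = 0..6:
  i=0: C(9,0)·!9 = 1·133496 = 133496
  i=1: C(9,1)·!8 = 9·14833 = 133497
  i=2: C(9,2)·!7 = 36·1854 = 66744
  i=3: C(9,3)·!6 = 84·265 = 22260
  i=4: C(9,4)·!5 = 126·44 = 5544
  i=5: C(9,5)·!4 = 126·9 = 1134
  i=6: C(9,6)·!3 = 84·2 = 168
Total = 362843.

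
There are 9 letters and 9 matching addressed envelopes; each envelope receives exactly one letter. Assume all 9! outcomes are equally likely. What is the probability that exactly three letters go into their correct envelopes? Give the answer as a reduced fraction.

Favorable outcomes: C(9,3)·!6 = 84·265 = 22260.
Total outcomes: 9! = 362880.
Probability = 22260/362880 = 53/864.

53/864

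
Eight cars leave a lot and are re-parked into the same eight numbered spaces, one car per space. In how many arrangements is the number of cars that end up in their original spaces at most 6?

40319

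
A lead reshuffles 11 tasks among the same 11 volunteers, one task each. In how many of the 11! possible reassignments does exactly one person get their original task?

Pick the single fixed position: C(11,1) = 11 ways.
The other 10 form a derangement: !10 = 1334961.
Total: 11 × 1334961 = 14684571.

14684571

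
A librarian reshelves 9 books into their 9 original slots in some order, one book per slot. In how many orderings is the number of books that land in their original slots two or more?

95887

Sum C(9,i)·!(9-i) for i = 2..9:
  i=2: C(9,2)·!7 = 36·1854 = 66744
  i=3: C(9,3)·!6 = 84·265 = 22260
  i=4: C(9,4)·!5 = 126·44 = 5544
  i=5: C(9,5)·!4 = 126·9 = 1134
  i=6: C(9,6)·!3 = 84·2 = 168
  i=7: C(9,7)·!2 = 36·1 = 36
  i=8: C(9,8)·!1 = 9·0 = 0
  i=9: C(9,9)·!0 = 1·1 = 1
Total = 95887.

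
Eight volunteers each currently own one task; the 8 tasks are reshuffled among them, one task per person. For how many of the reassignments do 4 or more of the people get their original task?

# with exactly i fixed is C(8,i)·!(8-i); sum over i=4..8:
  i=4: C(8,4)·!4 = 70·9 = 630
  i=5: C(8,5)·!3 = 56·2 = 112
  i=6: C(8,6)·!2 = 28·1 = 28
  i=7: C(8,7)·!1 = 8·0 = 0
  i=8: C(8,8)·!0 = 1·1 = 1
Total = 771.

771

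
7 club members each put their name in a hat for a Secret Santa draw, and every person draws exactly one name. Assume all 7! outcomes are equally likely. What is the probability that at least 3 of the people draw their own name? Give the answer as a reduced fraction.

407/5040

Favorable outcomes: Σ_{i≥3} C(7,i)·!(7-i) = 35·9 + 35·2 + 21·1 + 7·0 + 1·1 = 407.
Total outcomes: 7! = 5040.
Probability = 407/5040 = 407/5040.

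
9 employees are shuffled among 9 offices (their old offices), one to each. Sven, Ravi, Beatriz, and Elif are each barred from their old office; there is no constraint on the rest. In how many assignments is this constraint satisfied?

Inclusion-exclusion on the 4 forbidden self-matches:
Σ_{j=0}^{4} (-1)^j C(4,j)(9-j)!
= C(4,0)·9! - C(4,1)·8! + C(4,2)·7! - C(4,3)·6! + C(4,4)·5!
= 362880 - 161280 + 30240 - 2880 + 120
= 229080

229080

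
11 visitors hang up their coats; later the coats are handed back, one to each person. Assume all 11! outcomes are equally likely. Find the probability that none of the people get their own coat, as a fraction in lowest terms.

1468457/3991680

Favorable outcomes: !11 = 14684570.
Total outcomes: 11! = 39916800.
Probability = 14684570/39916800 = 1468457/3991680.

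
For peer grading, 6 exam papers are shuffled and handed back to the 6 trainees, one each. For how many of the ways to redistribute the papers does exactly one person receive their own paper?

Pick the single fixed position: C(6,1) = 6 ways.
The remaining 5 must be deranged: !5 = 44.
Total: 6 × 44 = 264.

264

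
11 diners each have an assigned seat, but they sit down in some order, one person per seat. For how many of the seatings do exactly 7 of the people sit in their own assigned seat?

2970

Choose which 7 of the 11 are fixed: C(11,7) = 330.
The remaining 4 must be deranged: !4 = 9.
Total: 330 × 9 = 2970.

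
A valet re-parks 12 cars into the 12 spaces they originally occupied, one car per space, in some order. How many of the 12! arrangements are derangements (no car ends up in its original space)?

Recurrence: !12 = 12·!11 + (-1)^12.
!12 = 12·14684570 + 1 = 176214841

176214841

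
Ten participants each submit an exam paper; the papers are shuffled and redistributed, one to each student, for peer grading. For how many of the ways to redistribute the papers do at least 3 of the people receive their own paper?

291394

Sum C(10,i)·!(10-i) for i = 3..10:
  i=3: C(10,3)·!7 = 120·1854 = 222480
  i=4: C(10,4)·!6 = 210·265 = 55650
  i=5: C(10,5)·!5 = 252·44 = 11088
  i=6: C(10,6)·!4 = 210·9 = 1890
  i=7: C(10,7)·!3 = 120·2 = 240
  i=8: C(10,8)·!2 = 45·1 = 45
  i=9: C(10,9)·!1 = 10·0 = 0
  i=10: C(10,10)·!0 = 1·1 = 1
Total = 291394.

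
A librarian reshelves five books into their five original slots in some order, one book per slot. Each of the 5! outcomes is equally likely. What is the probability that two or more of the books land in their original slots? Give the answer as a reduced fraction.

Favorable outcomes: Σ_{i≥2} C(5,i)·!(5-i) = 10·2 + 10·1 + 5·0 + 1·1 = 31.
Total outcomes: 5! = 120.
Probability = 31/120 = 31/120.

31/120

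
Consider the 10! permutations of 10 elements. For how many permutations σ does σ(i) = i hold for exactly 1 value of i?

1334960

Choose which one of the 10 is fixed: C(10,1) = 10.
The other 9 form a derangement: !9 = 133496.
Total: 10 × 133496 = 1334960.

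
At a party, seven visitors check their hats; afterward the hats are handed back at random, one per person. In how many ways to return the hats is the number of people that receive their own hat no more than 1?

3709

# with exactly i fixed is C(7,i)·!(7-i); sum over i=0..1:
  i=0: C(7,0)·!7 = 1·1854 = 1854
  i=1: C(7,1)·!6 = 7·265 = 1855
Total = 3709.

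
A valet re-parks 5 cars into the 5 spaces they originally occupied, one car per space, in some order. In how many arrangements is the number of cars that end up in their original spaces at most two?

109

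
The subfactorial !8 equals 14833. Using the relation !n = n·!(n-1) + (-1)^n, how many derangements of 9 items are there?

133496

!9 = 9·14833 - 1 = 133496.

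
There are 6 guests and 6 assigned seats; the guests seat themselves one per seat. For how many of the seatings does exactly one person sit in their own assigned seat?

264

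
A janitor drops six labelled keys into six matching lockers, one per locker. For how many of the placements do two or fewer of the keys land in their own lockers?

664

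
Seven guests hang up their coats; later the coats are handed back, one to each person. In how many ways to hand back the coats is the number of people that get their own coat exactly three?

Choose which 3 of the 7 are fixed: C(7,3) = 35.
The remaining 4 must be deranged: !4 = 9.
Total: 35 × 9 = 315.

315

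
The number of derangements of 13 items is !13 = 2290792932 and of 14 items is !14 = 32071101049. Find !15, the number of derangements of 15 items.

481066515734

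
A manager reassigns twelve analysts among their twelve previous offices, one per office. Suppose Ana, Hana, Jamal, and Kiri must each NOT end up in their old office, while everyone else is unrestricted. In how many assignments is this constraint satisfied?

Inclusion-exclusion on the 4 forbidden self-matches:
Σ_{j=0}^{4} (-1)^j C(4,j)(12-j)!
= C(4,0)·12! - C(4,1)·11! + C(4,2)·10! - C(4,3)·9! + C(4,4)·8!
= 479001600 - 159667200 + 21772800 - 1451520 + 40320
= 339696000

339696000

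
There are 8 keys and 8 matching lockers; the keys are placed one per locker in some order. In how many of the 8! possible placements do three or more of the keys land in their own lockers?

# with exactly i fixed is C(8,i)·!(8-i); sum over i=3..8:
  i=3: C(8,3)·!5 = 56·44 = 2464
  i=4: C(8,4)·!4 = 70·9 = 630
  i=5: C(8,5)·!3 = 56·2 = 112
  i=6: C(8,6)·!2 = 28·1 = 28
  i=7: C(8,7)·!1 = 8·0 = 0
  i=8: C(8,8)·!0 = 1·1 = 1
Total = 3235.

3235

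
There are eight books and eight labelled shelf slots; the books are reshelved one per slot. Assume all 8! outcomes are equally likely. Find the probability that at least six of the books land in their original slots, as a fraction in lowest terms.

29/40320

Favorable outcomes: Σ_{i≥6} C(8,i)·!(8-i) = 28·1 + 8·0 + 1·1 = 29.
Total outcomes: 8! = 40320.
Probability = 29/40320 = 29/40320.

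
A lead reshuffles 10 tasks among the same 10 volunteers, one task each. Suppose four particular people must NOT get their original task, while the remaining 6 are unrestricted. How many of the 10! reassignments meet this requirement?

2399760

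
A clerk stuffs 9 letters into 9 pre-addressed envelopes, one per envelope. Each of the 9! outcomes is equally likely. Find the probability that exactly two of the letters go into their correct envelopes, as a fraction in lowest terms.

103/560

Favorable outcomes: C(9,2)·!7 = 36·1854 = 66744.
Total outcomes: 9! = 362880.
Probability = 66744/362880 = 103/560.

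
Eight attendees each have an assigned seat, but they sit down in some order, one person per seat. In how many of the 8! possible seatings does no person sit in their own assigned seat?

14833

Use !n = (n-1)(!(n-1) + !(n-2)).
!8 = 7·(1854 + 265) = 7·2119 = 14833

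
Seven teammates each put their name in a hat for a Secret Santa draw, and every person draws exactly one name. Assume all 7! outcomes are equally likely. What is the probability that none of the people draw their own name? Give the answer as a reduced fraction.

103/280

Favorable outcomes: !7 = 1854.
Total outcomes: 7! = 5040.
Probability = 1854/5040 = 103/280.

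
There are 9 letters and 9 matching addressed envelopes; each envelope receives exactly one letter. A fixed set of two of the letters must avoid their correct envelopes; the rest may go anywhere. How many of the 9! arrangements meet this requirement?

Let A_j be the event that the j-th constrained one is fixed. By inclusion-exclusion over the 2 events:
Σ_{j=0}^{2} (-1)^j C(2,j)(9-j)!
= C(2,0)·9! - C(2,1)·8! + C(2,2)·7!
= 362880 - 80640 + 5040
= 287280

287280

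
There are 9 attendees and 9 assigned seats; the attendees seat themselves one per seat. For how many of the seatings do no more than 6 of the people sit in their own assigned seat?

362843

Sum C(9,i)·!(9-i) for i = 0..6:
  i=0: C(9,0)·!9 = 1·133496 = 133496
  i=1: C(9,1)·!8 = 9·14833 = 133497
  i=2: C(9,2)·!7 = 36·1854 = 66744
  i=3: C(9,3)·!6 = 84·265 = 22260
  i=4: C(9,4)·!5 = 126·44 = 5544
  i=5: C(9,5)·!4 = 126·9 = 1134
  i=6: C(9,6)·!3 = 84·2 = 168
Total = 362843.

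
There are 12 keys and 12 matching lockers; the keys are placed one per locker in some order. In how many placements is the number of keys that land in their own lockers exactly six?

244860

Choose which 6 of the 12 are fixed: C(12,6) = 924.
The remaining 6 must be deranged: !6 = 265.
Total: 924 × 265 = 244860.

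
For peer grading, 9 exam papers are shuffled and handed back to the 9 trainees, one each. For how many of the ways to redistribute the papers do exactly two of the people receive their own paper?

Choose which 2 of the 9 are fixed: C(9,2) = 36.
The remaining 7 must be deranged: !7 = 1854.
Total: 36 × 1854 = 66744.

66744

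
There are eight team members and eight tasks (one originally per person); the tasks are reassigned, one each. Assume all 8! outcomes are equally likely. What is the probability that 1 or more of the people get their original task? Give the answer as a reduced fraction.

3641/5760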